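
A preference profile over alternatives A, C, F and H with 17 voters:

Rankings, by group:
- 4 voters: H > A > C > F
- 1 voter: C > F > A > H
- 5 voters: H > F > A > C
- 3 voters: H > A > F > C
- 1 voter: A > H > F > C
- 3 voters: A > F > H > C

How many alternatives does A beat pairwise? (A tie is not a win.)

A against each rival (17 voters):
A vs C: 4+5+3+1+3 = 16 for A, 1 for C — A by 16–1.
A vs F: A is ranked higher on 4+3+1+3 = 11 ballots, F on 6. A wins 11–6.
A vs H: H wins 12–5.
A beats C, F; loses to H — 2 pairwise wins.

2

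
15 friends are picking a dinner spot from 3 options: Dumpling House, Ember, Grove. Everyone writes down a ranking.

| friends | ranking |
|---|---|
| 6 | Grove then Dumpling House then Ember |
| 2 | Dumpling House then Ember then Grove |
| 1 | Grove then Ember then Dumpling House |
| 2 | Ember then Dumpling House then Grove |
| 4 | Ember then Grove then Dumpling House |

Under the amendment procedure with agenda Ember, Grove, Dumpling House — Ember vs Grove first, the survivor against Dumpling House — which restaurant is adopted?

Round 1: Ember vs Grove — 8–7, Ember advances.
Round 2: Ember vs Dumpling House — 7–8, Dumpling House advances.
The agenda winner is Dumpling House.

Dumpling House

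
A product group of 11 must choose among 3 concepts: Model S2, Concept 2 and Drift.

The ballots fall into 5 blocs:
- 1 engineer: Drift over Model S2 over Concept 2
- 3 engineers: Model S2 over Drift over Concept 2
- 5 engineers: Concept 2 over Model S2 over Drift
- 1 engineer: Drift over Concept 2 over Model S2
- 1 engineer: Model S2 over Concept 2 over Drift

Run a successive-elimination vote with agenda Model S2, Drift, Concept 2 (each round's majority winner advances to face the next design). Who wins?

Concept 2

Round 1: Model S2 vs Drift — 9–2, Model S2 advances.
Round 2: Model S2 vs Concept 2 — 5–6, Concept 2 advances.
The agenda winner is Concept 2.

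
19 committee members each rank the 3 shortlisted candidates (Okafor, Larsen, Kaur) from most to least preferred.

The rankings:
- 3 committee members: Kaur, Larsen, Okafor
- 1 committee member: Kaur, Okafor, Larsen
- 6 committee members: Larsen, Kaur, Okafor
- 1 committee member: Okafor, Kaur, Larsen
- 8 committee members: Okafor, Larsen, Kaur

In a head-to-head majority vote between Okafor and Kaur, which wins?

Ballots ranking Okafor above Kaur: 1 + 8 = 9.
Ballots ranking Kaur above Okafor: 19 − 9 = 10.
Kaur wins the head-to-head 10–9.

Kaur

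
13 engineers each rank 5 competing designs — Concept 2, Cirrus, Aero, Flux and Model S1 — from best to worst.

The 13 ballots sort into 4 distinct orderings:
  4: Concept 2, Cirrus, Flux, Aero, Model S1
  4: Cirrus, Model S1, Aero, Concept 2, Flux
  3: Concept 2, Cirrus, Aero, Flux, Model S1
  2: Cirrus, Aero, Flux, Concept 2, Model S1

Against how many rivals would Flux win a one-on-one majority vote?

Flux against each rival (13 engineers):
Flux vs Concept 2: 2 to 11, Concept 2.
Flux vs Cirrus: Cirrus wins 13–0.
Flux vs Aero: Aero wins 9–4.
Flux vs Model S1: Flux wins 9–4.
Flux beats Model S1; loses to Concept 2, Cirrus, Aero — 1 pairwise win.

1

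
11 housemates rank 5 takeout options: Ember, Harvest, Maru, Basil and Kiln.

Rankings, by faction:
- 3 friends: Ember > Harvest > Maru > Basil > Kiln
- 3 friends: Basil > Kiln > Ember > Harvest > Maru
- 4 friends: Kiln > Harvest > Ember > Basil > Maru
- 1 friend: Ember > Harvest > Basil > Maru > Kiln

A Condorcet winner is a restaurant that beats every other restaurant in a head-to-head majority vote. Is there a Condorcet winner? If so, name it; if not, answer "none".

none

Head-to-head results (11 friends):
Ember vs Harvest: 3+3+1 = 7 for Ember, 4 for Harvest — Ember by 7–4.
Ember vs Maru: Ember preferred on 3+3+4+1 = 11 ballots; Ember wins 11–0.
Ember vs Basil: Ember, 8–3.
Ember–Kiln: Kiln 7–4.
Harvest vs Maru: 3+3+4+1 = 11 for Harvest, 0 for Maru — Harvest by 11–0.
Harvest vs Basil: Harvest wins 8–3.
Harvest vs Kiln: Kiln wins 7–4.
Maru vs Basil: Basil wins 8–3.
Maru vs Kiln: Kiln, 7–4.
Basil–Kiln: Basil 7–4.
Every restaurant loses at least once (Ember loses to Kiln; Harvest loses to Ember; Maru loses to Ember; Basil loses to Ember; Kiln loses to Basil). The majority relation contains the cycle Ember → Basil → Kiln → Ember, so there is no Condorcet winner.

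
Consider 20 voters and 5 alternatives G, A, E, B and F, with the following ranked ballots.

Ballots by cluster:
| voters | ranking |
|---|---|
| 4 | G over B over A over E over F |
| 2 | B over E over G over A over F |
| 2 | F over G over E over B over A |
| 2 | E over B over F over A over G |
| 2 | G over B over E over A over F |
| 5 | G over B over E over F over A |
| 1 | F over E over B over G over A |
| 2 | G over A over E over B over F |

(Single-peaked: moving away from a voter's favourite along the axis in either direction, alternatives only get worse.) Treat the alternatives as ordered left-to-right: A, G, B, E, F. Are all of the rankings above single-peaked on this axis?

Axis positions: A=1, G=2, B=3, E=4, F=5.
Cluster 1 (peak G at position 2): ranking walks positions 2-3-1-4-5, expanding outward from the peak — single-peaked.
Cluster 2 (peak B at position 3): ranking walks positions 3-4-2-1-5, expanding outward from the peak — single-peaked.
Cluster 3: ranking walks positions 5-2-4-3-1; G is ranked above E even though E lies between G and the peak F on the axis — preferences dip and rise again. Not single-peaked.
Cluster 4: ranking walks positions 4-3-5-1-2; A is ranked above G even though G lies between A and the peak E on the axis — preferences dip and rise again. Not single-peaked.
Cluster 5 (peak G at position 2): ranking walks positions 2-3-4-1-5, expanding outward from the peak — single-peaked.
Cluster 6 (peak G at position 2): ranking walks positions 2-3-4-5-1, expanding outward from the peak — single-peaked.
Cluster 7 (peak F at position 5): ranking walks positions 5-4-3-2-1, expanding outward from the peak — single-peaked.
Cluster 8: ranking walks positions 2-1-4-3-5; E is ranked above B even though B lies between E and the peak G on the axis — preferences dip and rise again. Not single-peaked.
Cluster 3 violates single-peakedness, so the profile is not single-peaked on this axis.

no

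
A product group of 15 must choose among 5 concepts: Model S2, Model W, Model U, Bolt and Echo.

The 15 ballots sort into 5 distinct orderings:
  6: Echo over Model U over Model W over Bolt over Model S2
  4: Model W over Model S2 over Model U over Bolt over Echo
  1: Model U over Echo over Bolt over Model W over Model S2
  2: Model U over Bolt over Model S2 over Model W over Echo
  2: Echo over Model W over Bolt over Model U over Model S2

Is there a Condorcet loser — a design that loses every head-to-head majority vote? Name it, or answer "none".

Model S2

Pairwise majorities:
Model S2 vs Model W: 2 for Model S2, 13 for Model W — Model W by 13–2.
Model S2 vs Model U: Model U, 11–4.
Model S2–Bolt: Bolt 11–4.
Model S2 vs Echo: 6 to 9, Echo.
Model W vs Model U: Model W preferred on 4+2 = 6 ballots; Model U wins 9–6.
Model W vs Bolt: Model W is ranked higher on 6+4+2 = 12 ballots, Bolt on 3. Model W wins 12–3.
Model W vs Echo: Echo, 9–6.
Model U vs Bolt: Model U wins 13–2.
Model U vs Echo: Model U is ranked higher on 4+1+2 = 7 ballots, Echo on 8. Echo wins 8–7.
Bolt vs Echo: 6 to 9, Echo.
Model S2 is beaten in every head-to-head and is the Condorcet loser.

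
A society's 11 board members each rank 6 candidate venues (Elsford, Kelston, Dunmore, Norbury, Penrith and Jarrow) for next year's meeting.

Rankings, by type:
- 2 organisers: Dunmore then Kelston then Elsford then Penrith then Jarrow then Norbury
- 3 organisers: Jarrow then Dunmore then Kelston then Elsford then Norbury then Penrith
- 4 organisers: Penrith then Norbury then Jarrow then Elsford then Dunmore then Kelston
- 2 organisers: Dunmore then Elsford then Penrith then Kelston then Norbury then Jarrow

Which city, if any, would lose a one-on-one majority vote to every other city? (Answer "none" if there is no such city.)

Pairwise majorities:
Elsford vs Kelston: Elsford wins 6–5.
Elsford vs Dunmore: Dunmore, 7–4.
Elsford vs Norbury: Elsford, 7–4.
Elsford vs Penrith: Elsford, 7–4.
Elsford vs Jarrow: Jarrow, 7–4.
Kelston–Dunmore: Dunmore 11–0.
Kelston vs Norbury: 7 to 4, Kelston.
Kelston vs Penrith: Kelston preferred on 2+3 = 5 ballots; Penrith wins 6–5.
Kelston vs Jarrow: Kelston preferred on 2+2 = 4 ballots; Jarrow wins 7–4.
Dunmore–Norbury: Dunmore 7–4.
Dunmore vs Penrith: 7 to 4, Dunmore.
Dunmore vs Jarrow: Dunmore is ranked higher on 2+2 = 4 ballots, Jarrow on 7. Jarrow wins 7–4.
Norbury vs Penrith: Penrith, 8–3.
Norbury–Jarrow: Norbury 6–5.
Penrith vs Jarrow: Penrith is ranked higher on 2+4+2 = 8 ballots, Jarrow on 3. Penrith wins 8–3.
Every city wins at least one matchup (Elsford beats Kelston; Kelston beats Norbury; Dunmore beats Elsford; Norbury beats Jarrow; Penrith beats Kelston; Jarrow beats Elsford), so there is no Condorcet loser.

none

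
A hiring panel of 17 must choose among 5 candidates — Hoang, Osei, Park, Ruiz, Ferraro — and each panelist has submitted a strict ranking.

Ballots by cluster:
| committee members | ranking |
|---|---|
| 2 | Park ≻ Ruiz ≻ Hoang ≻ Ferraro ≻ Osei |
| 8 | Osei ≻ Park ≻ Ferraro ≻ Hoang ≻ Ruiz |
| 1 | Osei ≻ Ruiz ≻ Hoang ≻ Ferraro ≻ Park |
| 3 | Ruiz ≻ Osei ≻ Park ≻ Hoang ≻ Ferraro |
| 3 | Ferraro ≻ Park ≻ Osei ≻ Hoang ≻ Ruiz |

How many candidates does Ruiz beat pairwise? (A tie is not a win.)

0

Ruiz against each rival (17 committee members):
Ruiz vs Hoang: 6 to 11, Hoang.
Ruiz vs Osei: 2+3 = 5 for Ruiz, 12 for Osei — Osei by 12–5.
Ruiz vs Park: Ruiz preferred on 1+3 = 4 ballots; Park wins 13–4.
Ruiz vs Ferraro: 2+1+3 = 6 for Ruiz, 11 for Ferraro — Ferraro by 11–6.
Ruiz beats no one; loses to Hoang, Osei, Park, Ferraro — 0 pairwise wins.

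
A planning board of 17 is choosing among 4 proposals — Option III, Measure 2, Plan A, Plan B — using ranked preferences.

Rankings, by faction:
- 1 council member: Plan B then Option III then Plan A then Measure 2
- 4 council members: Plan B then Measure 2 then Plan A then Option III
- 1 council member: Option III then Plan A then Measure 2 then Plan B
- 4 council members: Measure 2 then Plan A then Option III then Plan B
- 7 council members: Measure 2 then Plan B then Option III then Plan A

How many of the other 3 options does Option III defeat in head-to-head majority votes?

Option III against each rival (17 council members):
Option III–Measure 2: Measure 2 15–2.
Option III vs Plan A: Option III, 9–8.
Option III vs Plan B: Option III is ranked higher on 1+4 = 5 ballots, Plan B on 12. Plan B wins 12–5.
Option III beats Plan A; loses to Measure 2, Plan B — 1 pairwise win.

1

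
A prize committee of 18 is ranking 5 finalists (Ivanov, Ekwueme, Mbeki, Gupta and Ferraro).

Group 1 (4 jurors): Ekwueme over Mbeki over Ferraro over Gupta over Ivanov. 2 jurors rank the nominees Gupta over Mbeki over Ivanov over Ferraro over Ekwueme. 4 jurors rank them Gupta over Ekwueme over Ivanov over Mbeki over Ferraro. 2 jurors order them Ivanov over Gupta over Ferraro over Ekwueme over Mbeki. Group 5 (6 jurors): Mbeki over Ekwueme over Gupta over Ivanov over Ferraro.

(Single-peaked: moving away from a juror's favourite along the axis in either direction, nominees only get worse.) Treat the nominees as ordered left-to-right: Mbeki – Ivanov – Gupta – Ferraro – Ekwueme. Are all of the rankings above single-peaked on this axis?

no

Axis positions: Mbeki=1, Ivanov=2, Gupta=3, Ferraro=4, Ekwueme=5.
Group 1: ranking walks positions 5-1-4-3-2; Mbeki is ranked above Ferraro even though Ferraro lies between Mbeki and the peak Ekwueme on the axis — preferences dip and rise again. Not single-peaked.
Group 2: ranking walks positions 3-1-2-4-5; Mbeki is ranked above Ivanov even though Ivanov lies between Mbeki and the peak Gupta on the axis — preferences dip and rise again. Not single-peaked.
Group 3: ranking walks positions 3-5-2-1-4; Ekwueme is ranked above Ferraro even though Ferraro lies between Ekwueme and the peak Gupta on the axis — preferences dip and rise again. Not single-peaked.
Group 4 (peak Ivanov at position 2): ranking walks positions 2-3-4-5-1, expanding outward from the peak — single-peaked.
Group 5: ranking walks positions 1-5-3-2-4; Ekwueme is ranked above Ivanov even though Ivanov lies between Ekwueme and the peak Mbeki on the axis — preferences dip and rise again. Not single-peaked.
Group 1 violates single-peakedness, so the profile is not single-peaked on this axis.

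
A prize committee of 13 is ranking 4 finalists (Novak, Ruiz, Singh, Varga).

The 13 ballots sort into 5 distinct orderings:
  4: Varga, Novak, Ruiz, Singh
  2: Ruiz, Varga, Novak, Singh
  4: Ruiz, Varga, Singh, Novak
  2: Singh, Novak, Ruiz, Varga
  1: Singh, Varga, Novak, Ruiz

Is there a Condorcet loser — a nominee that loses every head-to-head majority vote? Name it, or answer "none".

Head-to-head results (13 jurors):
Novak vs Ruiz: 4+2+1 = 7 for Novak, 6 for Ruiz — Novak by 7–6.
Novak vs Singh: Novak preferred on 4+2 = 6 ballots; Singh wins 7–6.
Novak vs Varga: Varga wins 11–2.
Ruiz vs Singh: 4+2+4 = 10 for Ruiz, 3 for Singh — Ruiz by 10–3.
Ruiz vs Varga: 2+4+2 = 8 for Ruiz, 5 for Varga — Ruiz by 8–5.
Singh vs Varga: Varga wins 10–3.
Each nominee has at least one pairwise win (Novak beats Ruiz; Ruiz beats Singh; Singh beats Novak; Varga beats Novak) — no Condorcet loser.

none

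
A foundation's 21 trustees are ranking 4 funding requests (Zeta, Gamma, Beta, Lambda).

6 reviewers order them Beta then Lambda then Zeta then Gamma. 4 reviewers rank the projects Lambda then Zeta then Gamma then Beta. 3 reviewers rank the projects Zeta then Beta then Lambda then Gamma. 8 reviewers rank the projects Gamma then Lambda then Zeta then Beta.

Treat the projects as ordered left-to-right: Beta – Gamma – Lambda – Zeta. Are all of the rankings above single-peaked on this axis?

Axis positions: Beta=1, Gamma=2, Lambda=3, Zeta=4.
Bloc 1: ranking walks positions 1-3-4-2; Lambda is ranked above Gamma even though Gamma lies between Lambda and the peak Beta on the axis — preferences dip and rise again. Not single-peaked.
Bloc 2 (peak Lambda at position 3): ranking walks positions 3-4-2-1, expanding outward from the peak — single-peaked.
Bloc 3: ranking walks positions 4-1-3-2; Beta is ranked above Lambda even though Lambda lies between Beta and the peak Zeta on the axis — preferences dip and rise again. Not single-peaked.
Bloc 4 (peak Gamma at position 2): ranking walks positions 2-3-4-1, expanding outward from the peak — single-peaked.
Bloc 1 violates single-peakedness, so the profile is not single-peaked on this axis.

no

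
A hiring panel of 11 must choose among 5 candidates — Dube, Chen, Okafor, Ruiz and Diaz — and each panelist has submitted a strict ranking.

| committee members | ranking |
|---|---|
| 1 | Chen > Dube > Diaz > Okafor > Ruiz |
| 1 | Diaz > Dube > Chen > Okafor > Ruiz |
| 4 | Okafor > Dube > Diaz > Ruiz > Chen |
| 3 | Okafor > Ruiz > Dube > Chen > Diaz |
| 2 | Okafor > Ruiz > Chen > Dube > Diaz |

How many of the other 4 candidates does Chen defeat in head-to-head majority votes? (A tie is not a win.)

Chen against each rival (11 committee members):
Chen vs Dube: Chen preferred on 1+2 = 3 ballots; Dube wins 8–3.
Chen vs Okafor: 2 to 9, Okafor.
Chen vs Ruiz: 2 to 9, Ruiz.
Chen vs Diaz: 1+3+2 = 6 for Chen, 5 for Diaz — Chen by 6–5.
Chen beats Diaz; loses to Dube, Okafor, Ruiz — 1 pairwise win.

1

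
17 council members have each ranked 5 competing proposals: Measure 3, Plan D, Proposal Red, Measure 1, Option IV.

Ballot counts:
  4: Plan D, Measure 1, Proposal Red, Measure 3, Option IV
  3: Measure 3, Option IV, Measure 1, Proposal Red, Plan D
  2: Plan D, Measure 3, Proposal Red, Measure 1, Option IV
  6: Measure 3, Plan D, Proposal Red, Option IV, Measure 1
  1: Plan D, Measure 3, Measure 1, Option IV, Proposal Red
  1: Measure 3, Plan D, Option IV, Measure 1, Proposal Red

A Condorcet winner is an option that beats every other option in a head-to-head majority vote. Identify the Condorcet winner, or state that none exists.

Head-to-head results (17 council members):
Measure 3 vs Plan D: 10 to 7, Measure 3.
Measure 3 vs Proposal Red: Measure 3 is ranked higher on 3+2+6+1+1 = 13 ballots, Proposal Red on 4. Measure 3 wins 13–4.
Measure 3 vs Measure 1: 13 to 4, Measure 3.
Measure 3 vs Option IV: Measure 3 preferred on 4+3+2+6+1+1 = 17 ballots; Measure 3 wins 17–0.
Plan D vs Proposal Red: Plan D preferred on 4+2+6+1+1 = 14 ballots; Plan D wins 14–3.
Plan D vs Measure 1: Plan D is ranked higher on 4+2+6+1+1 = 14 ballots, Measure 1 on 3. Plan D wins 14–3.
Plan D vs Option IV: 14 to 3, Plan D.
Proposal Red vs Measure 1: Proposal Red preferred on 2+6 = 8 ballots; Measure 1 wins 9–8.
Proposal Red vs Option IV: Proposal Red preferred on 4+2+6 = 12 ballots; Proposal Red wins 12–5.
Measure 1 vs Option IV: 7 to 10, Option IV.
Measure 3 defeats every rival head-to-head and is the Condorcet winner.

Measure 3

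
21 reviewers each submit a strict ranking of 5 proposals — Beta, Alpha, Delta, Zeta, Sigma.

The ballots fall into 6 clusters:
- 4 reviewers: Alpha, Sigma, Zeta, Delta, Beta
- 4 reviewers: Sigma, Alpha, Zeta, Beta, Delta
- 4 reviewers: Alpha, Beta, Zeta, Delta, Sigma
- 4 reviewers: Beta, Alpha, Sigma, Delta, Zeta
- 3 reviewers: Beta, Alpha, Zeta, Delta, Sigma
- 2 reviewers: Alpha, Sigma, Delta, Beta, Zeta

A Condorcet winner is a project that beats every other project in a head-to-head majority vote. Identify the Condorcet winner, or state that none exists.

Check each pair by majority over 21 ballots:
Beta vs Alpha: 7 to 14, Alpha.
Beta vs Delta: Beta is ranked higher on 4+4+4+3 = 15 ballots, Delta on 6. Beta wins 15–6.
Beta vs Zeta: 13 to 8, Beta.
Beta vs Sigma: 11 to 10, Beta.
Alpha vs Delta: Alpha preferred on 4+4+4+4+3+2 = 21 ballots; Alpha wins 21–0.
Alpha vs Zeta: 4+4+4+4+3+2 = 21 for Alpha, 0 for Zeta — Alpha by 21–0.
Alpha vs Sigma: Alpha is ranked higher on 4+4+4+3+2 = 17 ballots, Sigma on 4. Alpha wins 17–4.
Delta vs Zeta: Delta is ranked higher on 4+2 = 6 ballots, Zeta on 15. Zeta wins 15–6.
Delta vs Sigma: Delta preferred on 4+3 = 7 ballots; Sigma wins 14–7.
Zeta vs Sigma: Zeta preferred on 4+3 = 7 ballots; Sigma wins 14–7.
Alpha beats each of Beta, Delta, Zeta, Sigma — Alpha is the Condorcet winner.

Alpha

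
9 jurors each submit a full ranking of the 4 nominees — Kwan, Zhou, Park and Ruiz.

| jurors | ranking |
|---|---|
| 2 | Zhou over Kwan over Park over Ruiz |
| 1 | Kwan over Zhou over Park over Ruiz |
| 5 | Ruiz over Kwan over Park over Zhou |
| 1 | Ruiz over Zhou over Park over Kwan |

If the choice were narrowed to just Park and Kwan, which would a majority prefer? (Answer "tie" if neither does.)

Ballots ranking Park above Kwan: 1.
Ballots ranking Kwan above Park: 9 − 1 = 8.
Kwan wins the head-to-head 8–1.

Kwan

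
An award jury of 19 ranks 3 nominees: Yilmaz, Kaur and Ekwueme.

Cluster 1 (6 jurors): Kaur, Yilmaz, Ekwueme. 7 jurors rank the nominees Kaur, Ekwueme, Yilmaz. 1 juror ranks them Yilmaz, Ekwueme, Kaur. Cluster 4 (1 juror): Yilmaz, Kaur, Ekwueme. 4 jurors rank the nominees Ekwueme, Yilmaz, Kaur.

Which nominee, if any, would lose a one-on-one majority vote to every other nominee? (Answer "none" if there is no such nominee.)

Head-to-head results (19 jurors):
Yilmaz vs Kaur: 1+1+4 = 6 for Yilmaz, 13 for Kaur — Kaur by 13–6.
Yilmaz vs Ekwueme: 8 to 11, Ekwueme.
Kaur vs Ekwueme: Kaur preferred on 6+7+1 = 14 ballots; Kaur wins 14–5.
Yilmaz is beaten in every head-to-head and is the Condorcet loser.

Yilmaz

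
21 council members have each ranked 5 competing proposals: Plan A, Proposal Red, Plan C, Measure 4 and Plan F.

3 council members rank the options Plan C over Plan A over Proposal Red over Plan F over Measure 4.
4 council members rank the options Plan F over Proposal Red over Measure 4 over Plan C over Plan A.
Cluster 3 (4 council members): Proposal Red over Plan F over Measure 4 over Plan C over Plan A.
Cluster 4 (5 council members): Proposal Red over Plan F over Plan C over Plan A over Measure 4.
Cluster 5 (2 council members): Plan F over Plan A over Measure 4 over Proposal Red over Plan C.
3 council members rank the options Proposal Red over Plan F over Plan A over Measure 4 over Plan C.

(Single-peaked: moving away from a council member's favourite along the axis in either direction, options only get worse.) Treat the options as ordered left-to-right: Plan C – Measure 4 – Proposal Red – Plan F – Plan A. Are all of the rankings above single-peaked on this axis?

Axis positions: Plan C=1, Measure 4=2, Proposal Red=3, Plan F=4, Plan A=5.
Cluster 1: ranking walks positions 1-5-3-4-2; Plan A is ranked above Measure 4 even though Measure 4 lies between Plan A and the peak Plan C on the axis — preferences dip and rise again. Not single-peaked.
Cluster 2 (peak Plan F at position 4): ranking walks positions 4-3-2-1-5, expanding outward from the peak — single-peaked.
Cluster 3 (peak Proposal Red at position 3): ranking walks positions 3-4-2-1-5, expanding outward from the peak — single-peaked.
Cluster 4: ranking walks positions 3-4-1-5-2; Plan C is ranked above Measure 4 even though Measure 4 lies between Plan C and the peak Proposal Red on the axis — preferences dip and rise again. Not single-peaked.
Cluster 5: ranking walks positions 4-5-2-3-1; Measure 4 is ranked above Proposal Red even though Proposal Red lies between Measure 4 and the peak Plan F on the axis — preferences dip and rise again. Not single-peaked.
Cluster 6 (peak Proposal Red at position 3): ranking walks positions 3-4-5-2-1, expanding outward from the peak — single-peaked.
Cluster 1 violates single-peakedness, so the profile is not single-peaked on this axis.

no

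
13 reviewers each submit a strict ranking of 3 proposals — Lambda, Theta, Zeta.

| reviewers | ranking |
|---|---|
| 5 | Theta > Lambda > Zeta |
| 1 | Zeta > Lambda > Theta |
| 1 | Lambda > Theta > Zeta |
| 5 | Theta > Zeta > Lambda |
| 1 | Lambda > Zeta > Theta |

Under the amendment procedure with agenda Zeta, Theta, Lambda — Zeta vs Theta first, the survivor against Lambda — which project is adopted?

Round 1: Zeta vs Theta — 2–11, Theta advances.
Round 2: Theta vs Lambda — 10–3, Theta advances.
The agenda winner is Theta.

Theta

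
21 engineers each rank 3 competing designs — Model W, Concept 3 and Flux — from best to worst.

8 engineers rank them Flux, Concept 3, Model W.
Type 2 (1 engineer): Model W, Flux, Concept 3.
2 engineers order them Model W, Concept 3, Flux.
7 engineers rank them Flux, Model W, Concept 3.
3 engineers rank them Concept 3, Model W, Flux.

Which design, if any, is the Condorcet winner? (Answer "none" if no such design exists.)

Pairwise majorities:
Model W vs Concept 3: Concept 3, 11–10.
Model W vs Flux: 1+2+3 = 6 for Model W, 15 for Flux — Flux by 15–6.
Concept 3–Flux: Flux 16–5.
Flux defeats every rival head-to-head and is the Condorcet winner.

Flux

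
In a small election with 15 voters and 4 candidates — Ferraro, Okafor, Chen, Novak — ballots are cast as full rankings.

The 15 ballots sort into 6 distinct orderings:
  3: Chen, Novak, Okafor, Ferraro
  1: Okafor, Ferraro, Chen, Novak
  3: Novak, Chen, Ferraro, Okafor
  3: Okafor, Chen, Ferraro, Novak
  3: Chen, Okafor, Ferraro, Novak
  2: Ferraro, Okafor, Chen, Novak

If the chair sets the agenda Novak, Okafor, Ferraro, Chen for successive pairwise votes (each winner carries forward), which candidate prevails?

Round 1: Novak vs Okafor — 6–9, Okafor advances.
Round 2: Okafor vs Ferraro — 10–5, Okafor advances.
Round 3: Okafor vs Chen — 6–9, Chen advances.
Chen survives the agenda.

Chen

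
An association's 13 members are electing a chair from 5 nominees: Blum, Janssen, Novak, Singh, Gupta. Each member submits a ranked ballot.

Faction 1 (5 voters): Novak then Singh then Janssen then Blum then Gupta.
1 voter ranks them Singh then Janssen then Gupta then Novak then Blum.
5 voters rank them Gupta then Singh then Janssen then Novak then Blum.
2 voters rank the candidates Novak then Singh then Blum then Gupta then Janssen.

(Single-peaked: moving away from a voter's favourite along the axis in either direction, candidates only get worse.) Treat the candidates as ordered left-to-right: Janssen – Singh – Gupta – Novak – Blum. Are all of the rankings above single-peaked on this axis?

no

Axis positions: Janssen=1, Singh=2, Gupta=3, Novak=4, Blum=5.
Faction 1: ranking walks positions 4-2-1-5-3; Singh is ranked above Gupta even though Gupta lies between Singh and the peak Novak on the axis — preferences dip and rise again. Not single-peaked.
Faction 2 (peak Singh at position 2): ranking walks positions 2-1-3-4-5, expanding outward from the peak — single-peaked.
Faction 3 (peak Gupta at position 3): ranking walks positions 3-2-1-4-5, expanding outward from the peak — single-peaked.
Faction 4: ranking walks positions 4-2-5-3-1; Singh is ranked above Gupta even though Gupta lies between Singh and the peak Novak on the axis — preferences dip and rise again. Not single-peaked.
Faction 1 violates single-peakedness, so the profile is not single-peaked on this axis.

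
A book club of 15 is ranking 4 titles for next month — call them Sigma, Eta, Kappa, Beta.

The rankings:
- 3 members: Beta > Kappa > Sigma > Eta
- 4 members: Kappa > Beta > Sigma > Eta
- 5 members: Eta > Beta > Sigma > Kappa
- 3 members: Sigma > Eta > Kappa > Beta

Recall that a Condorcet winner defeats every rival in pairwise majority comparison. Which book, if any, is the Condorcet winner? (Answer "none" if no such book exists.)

none

Check each pair by majority over 15 ballots:
Sigma vs Eta: Sigma wins 10–5.
Sigma vs Kappa: Sigma, 8–7.
Sigma vs Beta: Beta wins 12–3.
Eta vs Kappa: Eta preferred on 5+3 = 8 ballots; Eta wins 8–7.
Eta vs Beta: Eta wins 8–7.
Kappa–Beta: Beta 8–7.
Every book loses at least once (Sigma loses to Beta; Eta loses to Sigma; Kappa loses to Sigma; Beta loses to Eta). The majority relation contains the cycle Sigma > Eta > Beta > Sigma, so there is no Condorcet winner.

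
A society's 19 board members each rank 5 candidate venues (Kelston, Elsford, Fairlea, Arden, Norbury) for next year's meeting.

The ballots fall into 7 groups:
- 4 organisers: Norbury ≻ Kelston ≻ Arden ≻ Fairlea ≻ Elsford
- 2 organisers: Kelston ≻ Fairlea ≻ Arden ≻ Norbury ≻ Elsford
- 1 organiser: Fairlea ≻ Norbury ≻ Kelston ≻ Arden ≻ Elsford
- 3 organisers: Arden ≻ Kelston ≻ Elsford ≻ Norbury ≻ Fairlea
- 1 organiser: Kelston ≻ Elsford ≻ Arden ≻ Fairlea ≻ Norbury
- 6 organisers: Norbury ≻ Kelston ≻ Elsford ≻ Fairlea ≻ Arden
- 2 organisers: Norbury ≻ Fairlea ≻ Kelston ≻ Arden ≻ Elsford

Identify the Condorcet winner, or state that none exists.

Check each pair by majority over 19 ballots:
Kelston–Elsford: Kelston 19–0.
Kelston–Fairlea: Kelston 16–3.
Kelston vs Arden: Kelston wins 16–3.
Kelston vs Norbury: Norbury, 13–6.
Elsford vs Fairlea: Elsford wins 10–9.
Elsford–Arden: Arden 12–7.
Elsford vs Norbury: Norbury wins 15–4.
Fairlea vs Arden: Fairlea wins 11–8.
Fairlea–Norbury: Norbury 15–4.
Arden vs Norbury: Norbury, 13–6.
Only Norbury has no losses; Norbury is the Condorcet winner.

Norbury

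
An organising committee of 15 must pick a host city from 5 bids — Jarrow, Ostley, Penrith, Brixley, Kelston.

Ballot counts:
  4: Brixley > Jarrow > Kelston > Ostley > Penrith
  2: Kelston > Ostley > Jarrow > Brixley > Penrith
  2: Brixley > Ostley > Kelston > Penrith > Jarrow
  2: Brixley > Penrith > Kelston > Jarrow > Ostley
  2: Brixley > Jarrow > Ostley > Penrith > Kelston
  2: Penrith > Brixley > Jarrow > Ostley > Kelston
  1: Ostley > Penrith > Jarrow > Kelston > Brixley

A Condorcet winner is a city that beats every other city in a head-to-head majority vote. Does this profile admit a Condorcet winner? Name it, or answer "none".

Brixley

Head-to-head results (15 organisers):
Jarrow vs Ostley: Jarrow wins 10–5.
Jarrow vs Penrith: Jarrow, 8–7.
Jarrow vs Brixley: Brixley wins 12–3.
Jarrow–Kelston: Jarrow 9–6.
Ostley vs Penrith: Ostley is ranked higher on 4+2+2+2+1 = 11 ballots, Penrith on 4. Ostley wins 11–4.
Ostley vs Brixley: Brixley, 12–3.
Ostley vs Kelston: Kelston, 8–7.
Penrith–Brixley: Brixley 12–3.
Penrith vs Kelston: 2+2+2+1 = 7 for Penrith, 8 for Kelston — Kelston by 8–7.
Brixley vs Kelston: Brixley wins 12–3.
Brixley beats each of Jarrow, Ostley, Penrith, Kelston — Brixley is the Condorcet winner.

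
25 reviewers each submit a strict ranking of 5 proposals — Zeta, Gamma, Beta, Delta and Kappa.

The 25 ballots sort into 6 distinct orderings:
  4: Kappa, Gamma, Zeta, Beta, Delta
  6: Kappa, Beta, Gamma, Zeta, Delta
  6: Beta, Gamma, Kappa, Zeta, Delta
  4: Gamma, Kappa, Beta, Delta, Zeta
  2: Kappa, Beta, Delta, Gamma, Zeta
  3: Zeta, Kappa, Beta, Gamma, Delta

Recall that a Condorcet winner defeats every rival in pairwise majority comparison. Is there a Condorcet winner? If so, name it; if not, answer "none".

Pairwise majorities:
Zeta vs Gamma: Gamma, 22–3.
Zeta vs Beta: Beta, 18–7.
Zeta vs Delta: Zeta wins 19–6.
Zeta–Kappa: Kappa 22–3.
Gamma–Beta: Beta 17–8.
Gamma vs Delta: Gamma, 23–2.
Gamma vs Kappa: Kappa wins 15–10.
Beta–Delta: Beta 25–0.
Beta vs Kappa: Kappa wins 19–6.
Delta vs Kappa: Kappa wins 25–0.
Kappa defeats every rival head-to-head and is the Condorcet winner.

Kappa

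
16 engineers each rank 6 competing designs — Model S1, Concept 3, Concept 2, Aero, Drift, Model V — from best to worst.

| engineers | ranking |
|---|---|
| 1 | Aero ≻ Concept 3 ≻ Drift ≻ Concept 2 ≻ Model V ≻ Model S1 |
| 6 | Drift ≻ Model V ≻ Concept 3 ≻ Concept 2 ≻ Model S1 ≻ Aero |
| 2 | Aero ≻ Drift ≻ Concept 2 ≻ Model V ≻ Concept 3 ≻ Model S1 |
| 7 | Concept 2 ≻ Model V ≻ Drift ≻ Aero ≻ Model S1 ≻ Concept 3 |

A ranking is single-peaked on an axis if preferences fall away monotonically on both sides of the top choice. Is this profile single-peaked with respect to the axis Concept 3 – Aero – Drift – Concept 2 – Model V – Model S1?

Axis positions: Concept 3=1, Aero=2, Drift=3, Concept 2=4, Model V=5, Model S1=6.
Bloc 1 (peak Aero at position 2): ranking walks positions 2-1-3-4-5-6, expanding outward from the peak — single-peaked.
Bloc 2: ranking walks positions 3-5-1-4-6-2; Model V is ranked above Concept 2 even though Concept 2 lies between Model V and the peak Drift on the axis — preferences dip and rise again. Not single-peaked.
Bloc 3 (peak Aero at position 2): ranking walks positions 2-3-4-5-1-6, expanding outward from the peak — single-peaked.
Bloc 4 (peak Concept 2 at position 4): ranking walks positions 4-5-3-2-6-1, expanding outward from the peak — single-peaked.
Bloc 2 violates single-peakedness, so the profile is not single-peaked on this axis.

no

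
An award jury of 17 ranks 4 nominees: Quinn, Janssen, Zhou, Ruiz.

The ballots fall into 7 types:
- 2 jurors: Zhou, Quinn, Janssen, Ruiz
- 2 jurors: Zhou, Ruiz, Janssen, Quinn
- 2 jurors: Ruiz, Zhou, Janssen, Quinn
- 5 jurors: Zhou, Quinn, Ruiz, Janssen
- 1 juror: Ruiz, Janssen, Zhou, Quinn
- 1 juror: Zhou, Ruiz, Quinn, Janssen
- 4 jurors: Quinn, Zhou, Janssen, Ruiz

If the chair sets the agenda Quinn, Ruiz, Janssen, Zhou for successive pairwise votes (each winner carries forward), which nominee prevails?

Zhou

Round 1: Quinn vs Ruiz — 11–6, Quinn advances.
Round 2: Quinn vs Janssen — 12–5, Quinn advances.
Round 3: Quinn vs Zhou — 4–13, Zhou advances.
Zhou survives the agenda.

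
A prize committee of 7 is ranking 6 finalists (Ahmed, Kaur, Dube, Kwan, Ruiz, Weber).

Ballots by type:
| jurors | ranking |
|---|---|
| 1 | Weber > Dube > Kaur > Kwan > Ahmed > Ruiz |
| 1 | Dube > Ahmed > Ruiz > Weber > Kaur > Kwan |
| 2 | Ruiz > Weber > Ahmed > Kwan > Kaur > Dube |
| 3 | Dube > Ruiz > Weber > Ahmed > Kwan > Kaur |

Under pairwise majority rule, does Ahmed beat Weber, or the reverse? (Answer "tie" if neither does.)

Weber

Ballots ranking Ahmed above Weber: 1.
Ballots ranking Weber above Ahmed: 7 − 1 = 6.
Weber wins the head-to-head 6–1.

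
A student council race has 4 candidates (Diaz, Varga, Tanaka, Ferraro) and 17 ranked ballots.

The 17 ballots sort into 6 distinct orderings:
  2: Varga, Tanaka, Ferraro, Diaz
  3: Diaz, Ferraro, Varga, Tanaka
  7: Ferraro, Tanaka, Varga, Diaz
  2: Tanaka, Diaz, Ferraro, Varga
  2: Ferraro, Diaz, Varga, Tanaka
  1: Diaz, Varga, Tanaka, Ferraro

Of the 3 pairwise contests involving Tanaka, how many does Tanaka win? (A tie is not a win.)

2

Tanaka against each rival (17 voters):
Tanaka vs Diaz: Tanaka is ranked higher on 2+7+2 = 11 ballots, Diaz on 6. Tanaka wins 11–6.
Tanaka vs Varga: Tanaka wins 9–8.
Tanaka vs Ferraro: Ferraro, 12–5.
Tanaka beats Diaz, Varga; loses to Ferraro — 2 pairwise wins.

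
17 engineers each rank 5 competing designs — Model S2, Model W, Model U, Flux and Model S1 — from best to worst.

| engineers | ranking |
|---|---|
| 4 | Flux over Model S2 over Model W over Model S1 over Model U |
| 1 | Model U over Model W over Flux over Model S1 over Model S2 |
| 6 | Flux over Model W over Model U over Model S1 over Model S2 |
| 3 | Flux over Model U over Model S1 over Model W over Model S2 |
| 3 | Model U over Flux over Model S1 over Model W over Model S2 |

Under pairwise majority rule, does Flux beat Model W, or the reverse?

Ballots ranking Flux above Model W: 4 + 6 + 3 + 3 = 16.
Ballots ranking Model W above Flux: 17 − 16 = 1.
Flux wins the head-to-head 16–1.

Flux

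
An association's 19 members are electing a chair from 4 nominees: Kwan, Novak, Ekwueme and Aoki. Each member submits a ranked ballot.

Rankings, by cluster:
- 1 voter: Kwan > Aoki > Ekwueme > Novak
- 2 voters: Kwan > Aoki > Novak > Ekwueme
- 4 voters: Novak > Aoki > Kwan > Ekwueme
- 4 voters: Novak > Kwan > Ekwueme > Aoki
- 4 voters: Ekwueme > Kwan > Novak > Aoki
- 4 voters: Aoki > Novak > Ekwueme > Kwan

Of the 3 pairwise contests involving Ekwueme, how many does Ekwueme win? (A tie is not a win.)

0

Ekwueme against each rival (19 voters):
Ekwueme vs Kwan: Kwan, 11–8.
Ekwueme vs Novak: Ekwueme preferred on 1+4 = 5 ballots; Novak wins 14–5.
Ekwueme vs Aoki: Ekwueme is ranked higher on 4+4 = 8 ballots, Aoki on 11. Aoki wins 11–8.
Ekwueme beats no one; loses to Kwan, Novak, Aoki — 0 pairwise wins.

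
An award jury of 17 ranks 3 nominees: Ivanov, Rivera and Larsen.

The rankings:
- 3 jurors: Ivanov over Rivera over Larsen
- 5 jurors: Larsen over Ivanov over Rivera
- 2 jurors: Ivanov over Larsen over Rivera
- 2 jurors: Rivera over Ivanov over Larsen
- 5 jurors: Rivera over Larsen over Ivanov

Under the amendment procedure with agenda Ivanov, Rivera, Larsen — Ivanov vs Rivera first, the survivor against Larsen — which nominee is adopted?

Round 1: Ivanov vs Rivera — 10–7, Ivanov advances.
Round 2: Ivanov vs Larsen — 7–10, Larsen advances.
Larsen survives the agenda.

Larsen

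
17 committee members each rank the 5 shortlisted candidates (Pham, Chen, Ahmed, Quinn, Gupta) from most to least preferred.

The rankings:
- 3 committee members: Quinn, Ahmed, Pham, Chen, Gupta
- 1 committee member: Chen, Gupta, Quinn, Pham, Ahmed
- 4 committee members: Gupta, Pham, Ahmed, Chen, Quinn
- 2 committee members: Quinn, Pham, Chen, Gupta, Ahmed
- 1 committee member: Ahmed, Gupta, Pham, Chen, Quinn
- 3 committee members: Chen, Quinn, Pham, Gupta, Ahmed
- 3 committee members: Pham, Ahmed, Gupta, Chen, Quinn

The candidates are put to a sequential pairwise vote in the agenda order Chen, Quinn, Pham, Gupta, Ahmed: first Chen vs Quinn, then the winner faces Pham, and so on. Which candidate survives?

Pham

Round 1: Chen vs Quinn — 12–5, Chen advances.
Round 2: Chen vs Pham — 4–13, Pham advances.
Round 3: Pham vs Gupta — 11–6, Pham advances.
Round 4: Pham vs Ahmed — 13–4, Pham advances.
The agenda winner is Pham.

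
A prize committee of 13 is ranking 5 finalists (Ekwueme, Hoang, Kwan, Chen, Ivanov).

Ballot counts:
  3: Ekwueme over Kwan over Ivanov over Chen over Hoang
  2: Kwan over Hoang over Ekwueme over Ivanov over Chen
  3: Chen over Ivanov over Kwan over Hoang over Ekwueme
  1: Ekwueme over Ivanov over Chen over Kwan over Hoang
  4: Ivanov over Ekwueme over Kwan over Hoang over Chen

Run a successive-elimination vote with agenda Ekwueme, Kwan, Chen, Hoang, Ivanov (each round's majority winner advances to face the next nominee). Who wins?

Round 1: Ekwueme vs Kwan — 8–5, Ekwueme advances.
Round 2: Ekwueme vs Chen — 10–3, Ekwueme advances.
Round 3: Ekwueme vs Hoang — 8–5, Ekwueme advances.
Round 4: Ekwueme vs Ivanov — 6–7, Ivanov advances.
The agenda winner is Ivanov.

Ivanov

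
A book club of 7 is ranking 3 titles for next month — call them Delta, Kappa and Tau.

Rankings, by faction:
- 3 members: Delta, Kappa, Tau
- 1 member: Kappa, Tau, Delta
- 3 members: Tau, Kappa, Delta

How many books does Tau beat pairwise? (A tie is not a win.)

1

Tau against each rival (7 members):
Tau vs Delta: 1+3 = 4 for Tau, 3 for Delta — Tau by 4–3.
Tau–Kappa: Kappa 4–3.
Tau beats Delta; loses to Kappa — 1 pairwise win.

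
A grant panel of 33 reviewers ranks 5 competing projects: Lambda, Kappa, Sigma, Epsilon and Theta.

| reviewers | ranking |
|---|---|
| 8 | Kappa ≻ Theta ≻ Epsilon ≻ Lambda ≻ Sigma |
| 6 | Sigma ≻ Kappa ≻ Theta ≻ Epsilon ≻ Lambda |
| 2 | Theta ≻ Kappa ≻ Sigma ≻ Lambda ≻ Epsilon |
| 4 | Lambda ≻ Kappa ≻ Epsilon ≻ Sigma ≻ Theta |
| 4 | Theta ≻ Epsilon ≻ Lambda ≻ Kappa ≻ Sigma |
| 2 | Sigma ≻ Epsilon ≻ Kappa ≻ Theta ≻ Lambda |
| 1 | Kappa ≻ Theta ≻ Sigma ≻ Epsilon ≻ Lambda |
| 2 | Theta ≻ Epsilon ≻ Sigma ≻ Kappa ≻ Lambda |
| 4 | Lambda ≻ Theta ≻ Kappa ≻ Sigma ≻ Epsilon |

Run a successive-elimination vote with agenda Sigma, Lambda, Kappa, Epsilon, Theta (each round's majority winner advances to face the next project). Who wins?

Round 1: Sigma vs Lambda — 13–20, Lambda advances.
Round 2: Lambda vs Kappa — 12–21, Kappa advances.
Round 3: Kappa vs Epsilon — 25–8, Kappa advances.
Round 4: Kappa vs Theta — 21–12, Kappa advances.
The agenda winner is Kappa.

Kappa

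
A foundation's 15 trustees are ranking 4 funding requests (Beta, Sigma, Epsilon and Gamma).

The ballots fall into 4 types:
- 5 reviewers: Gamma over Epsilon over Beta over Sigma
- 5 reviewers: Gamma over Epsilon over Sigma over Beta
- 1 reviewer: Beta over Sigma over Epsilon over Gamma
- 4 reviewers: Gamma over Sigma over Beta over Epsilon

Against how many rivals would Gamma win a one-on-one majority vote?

Gamma against each rival (15 reviewers):
Gamma vs Beta: Gamma, 14–1.
Gamma vs Sigma: Gamma, 14–1.
Gamma vs Epsilon: Gamma, 14–1.
Gamma beats Beta, Sigma, Epsilon — 3 pairwise wins.

3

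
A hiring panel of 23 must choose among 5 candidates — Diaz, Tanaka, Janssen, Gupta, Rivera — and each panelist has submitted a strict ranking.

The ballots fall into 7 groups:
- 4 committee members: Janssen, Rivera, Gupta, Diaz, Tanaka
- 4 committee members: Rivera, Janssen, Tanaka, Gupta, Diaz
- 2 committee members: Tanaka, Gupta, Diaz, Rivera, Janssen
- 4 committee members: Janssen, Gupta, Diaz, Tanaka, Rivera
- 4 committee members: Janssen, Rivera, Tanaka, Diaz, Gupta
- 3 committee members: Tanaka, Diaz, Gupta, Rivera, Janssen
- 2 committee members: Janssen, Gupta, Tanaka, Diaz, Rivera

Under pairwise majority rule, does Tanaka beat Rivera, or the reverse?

Ballots ranking Tanaka above Rivera: 2 + 4 + 3 + 2 = 11.
Ballots ranking Rivera above Tanaka: 23 − 11 = 12.
Rivera wins the head-to-head 12–11.

Rivera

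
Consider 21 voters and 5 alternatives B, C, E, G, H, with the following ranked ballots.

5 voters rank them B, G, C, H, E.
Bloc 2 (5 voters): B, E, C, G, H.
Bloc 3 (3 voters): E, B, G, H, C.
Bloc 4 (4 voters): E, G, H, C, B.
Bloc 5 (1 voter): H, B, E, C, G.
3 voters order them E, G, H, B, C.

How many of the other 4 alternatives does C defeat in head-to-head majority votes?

0

C against each rival (21 voters):
C vs B: C preferred on 4 ballots; B wins 17–4.
C vs E: E wins 16–5.
C vs G: C is ranked higher on 5+1 = 6 ballots, G on 15. G wins 15–6.
C vs H: 10 to 11, H.
C beats no one; loses to B, E, G, H — 0 pairwise wins.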